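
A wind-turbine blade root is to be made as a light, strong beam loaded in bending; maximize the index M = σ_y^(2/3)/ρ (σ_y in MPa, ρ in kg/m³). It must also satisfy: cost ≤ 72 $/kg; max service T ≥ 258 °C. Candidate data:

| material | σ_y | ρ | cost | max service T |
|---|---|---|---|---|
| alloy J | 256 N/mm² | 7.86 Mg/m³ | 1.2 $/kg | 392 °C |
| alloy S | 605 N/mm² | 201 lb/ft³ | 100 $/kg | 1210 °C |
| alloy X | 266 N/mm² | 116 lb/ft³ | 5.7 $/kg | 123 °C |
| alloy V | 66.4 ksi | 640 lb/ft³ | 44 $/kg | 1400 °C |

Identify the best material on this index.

Screen on constraints: cost ≤ 72 $/kg; max service T ≥ 258 °C. Survivors: alloy J, alloy V.
Putting every candidate on a common basis:
  alloy J: σ_y = 256.0 MPa, ρ = 7860 kg/m³
  alloy V: σ_y = 457.8 MPa, ρ = 10250 kg/m³
  alloy V: M = 5.79×10⁻³
  alloy J: M = 5.13×10⁻³
Alloy V has the largest M.

alloy V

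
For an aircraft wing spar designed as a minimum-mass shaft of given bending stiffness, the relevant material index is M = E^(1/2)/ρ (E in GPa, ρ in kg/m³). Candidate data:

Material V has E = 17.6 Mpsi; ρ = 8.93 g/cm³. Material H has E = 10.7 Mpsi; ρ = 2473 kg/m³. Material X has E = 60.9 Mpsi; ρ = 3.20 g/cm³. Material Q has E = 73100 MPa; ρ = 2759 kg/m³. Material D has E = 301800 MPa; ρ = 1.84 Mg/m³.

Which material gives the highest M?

material D

After converting to SI:
  material V: E = 121.3 GPa, ρ = 8930 kg/m³
  material H: E = 73.77 GPa, ρ = 2473 kg/m³
  material X: E = 419.9 GPa, ρ = 3200 kg/m³
  material Q: E = 73.10 GPa, ρ = 2759 kg/m³
  material D: E = 301.8 GPa, ρ = 1840 kg/m³
  material D: M = 9.44×10⁻³
  material X: M = 6.40×10⁻³
  material H: M = 3.47×10⁻³
  material Q: M = 3.10×10⁻³
  material V: M = 1.23×10⁻³
Material D has the largest M.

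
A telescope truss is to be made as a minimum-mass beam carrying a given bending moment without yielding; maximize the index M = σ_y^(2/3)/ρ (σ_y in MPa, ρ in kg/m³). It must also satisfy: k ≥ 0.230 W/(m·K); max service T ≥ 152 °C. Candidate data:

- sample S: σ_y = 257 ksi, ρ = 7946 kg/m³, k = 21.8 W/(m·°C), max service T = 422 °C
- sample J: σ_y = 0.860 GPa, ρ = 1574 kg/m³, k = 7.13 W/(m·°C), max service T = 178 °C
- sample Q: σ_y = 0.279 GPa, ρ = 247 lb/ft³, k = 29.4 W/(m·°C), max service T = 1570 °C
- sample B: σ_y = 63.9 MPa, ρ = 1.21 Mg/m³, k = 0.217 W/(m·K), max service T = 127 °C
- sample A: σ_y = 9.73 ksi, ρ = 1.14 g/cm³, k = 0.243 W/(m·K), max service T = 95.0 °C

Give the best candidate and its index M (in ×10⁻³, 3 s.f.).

Screen on constraints: k ≥ 0.230 W/(m·K); max service T ≥ 152 °C. Survivors: sample S, sample J, sample Q.
In SI units:
  sample S: σ_y = 1772 MPa, ρ = 7946 kg/m³
  sample J: σ_y = 860.0 MPa, ρ = 1574 kg/m³
  sample Q: σ_y = 279.0 MPa, ρ = 3957 kg/m³
  sample J: M = 57.5×10⁻³
  sample S: M = 18.4×10⁻³
  sample Q: M = 10.8×10⁻³
The maximum is for sample J.

sample J, M = 57.5×10⁻³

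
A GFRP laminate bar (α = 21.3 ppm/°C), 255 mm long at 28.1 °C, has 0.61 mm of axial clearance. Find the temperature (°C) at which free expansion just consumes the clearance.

140 °C

α·L₀·ΔT = 0.61 mm ⇒ ΔT = 0.61 / (21.3×10⁻⁶ × 255.0) = 112.3 K.
T = 28.1 + 112.3 = 140.4 °C.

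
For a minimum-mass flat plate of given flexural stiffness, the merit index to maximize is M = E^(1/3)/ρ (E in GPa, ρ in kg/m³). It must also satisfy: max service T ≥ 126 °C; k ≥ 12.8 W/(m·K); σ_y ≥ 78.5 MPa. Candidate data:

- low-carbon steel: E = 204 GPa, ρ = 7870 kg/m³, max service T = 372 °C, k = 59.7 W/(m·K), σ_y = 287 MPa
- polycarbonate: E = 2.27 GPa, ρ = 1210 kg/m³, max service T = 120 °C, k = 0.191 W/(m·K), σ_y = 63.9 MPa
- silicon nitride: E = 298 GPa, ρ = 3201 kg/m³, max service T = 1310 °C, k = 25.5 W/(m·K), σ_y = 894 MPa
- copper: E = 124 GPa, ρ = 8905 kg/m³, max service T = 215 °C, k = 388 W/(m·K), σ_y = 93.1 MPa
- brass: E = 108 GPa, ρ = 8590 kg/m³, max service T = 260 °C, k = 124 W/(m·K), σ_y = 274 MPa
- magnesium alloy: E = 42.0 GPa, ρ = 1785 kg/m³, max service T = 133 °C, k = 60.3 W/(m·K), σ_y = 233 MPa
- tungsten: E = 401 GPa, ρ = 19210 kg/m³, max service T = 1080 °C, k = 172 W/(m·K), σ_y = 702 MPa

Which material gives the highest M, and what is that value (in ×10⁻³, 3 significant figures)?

silicon nitride, M = 2.09×10⁻³

Screen on constraints: max service T ≥ 126 °C; k ≥ 12.8 W/(m·K); σ_y ≥ 78.5 MPa. Survivors: low-carbon steel, silicon nitride, copper, brass, magnesium alloy, tungsten.
Computing M directly (units already consistent):
  silicon nitride: M = 2.09×10⁻³
  magnesium alloy: M = 1.95×10⁻³
  low-carbon steel: M = 0.748×10⁻³
  copper: M = 0.560×10⁻³
  brass: M = 0.554×10⁻³
  tungsten: M = 0.384×10⁻³
Highest index: silicon nitride.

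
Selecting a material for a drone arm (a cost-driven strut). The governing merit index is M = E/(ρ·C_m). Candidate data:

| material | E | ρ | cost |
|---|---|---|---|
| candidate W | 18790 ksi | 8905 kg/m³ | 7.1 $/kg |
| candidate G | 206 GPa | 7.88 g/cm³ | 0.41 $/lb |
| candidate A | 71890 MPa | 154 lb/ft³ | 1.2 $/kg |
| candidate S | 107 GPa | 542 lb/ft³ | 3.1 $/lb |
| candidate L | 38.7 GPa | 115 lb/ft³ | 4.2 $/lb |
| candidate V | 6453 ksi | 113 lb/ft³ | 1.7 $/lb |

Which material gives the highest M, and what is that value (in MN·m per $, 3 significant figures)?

candidate G, M = 28.9 MN·m per $

In SI units:
  candidate W: E = 129.6 GPa, ρ = 8905 kg/m³, cost = 7.100 $/kg
  candidate G: E = 206.0 GPa, ρ = 7880 kg/m³, cost = 0.9039 $/kg
  candidate A: E = 71.89 GPa, ρ = 2467 kg/m³, cost = 1.200 $/kg
  candidate S: E = 107.0 GPa, ρ = 8682 kg/m³, cost = 6.834 $/kg
  candidate L: E = 38.70 GPa, ρ = 1842 kg/m³, cost = 9.259 $/kg
  candidate V: E = 44.49 GPa, ρ = 1810 kg/m³, cost = 3.748 $/kg
  candidate G: M = 28.9 MN·m per $
  candidate A: M = 24.3 MN·m per $
  candidate V: M = 6.56 MN·m per $
  candidate L: M = 2.27 MN·m per $
  candidate W: M = 2.05 MN·m per $
  candidate S: M = 1.80 MN·m per $
Candidate G ranks first.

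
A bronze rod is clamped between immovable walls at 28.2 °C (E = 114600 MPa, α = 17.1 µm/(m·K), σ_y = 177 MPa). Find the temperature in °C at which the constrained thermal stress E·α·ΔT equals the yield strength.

119 °C

E = 114600 MPa = 114.6 GPa.
E·α·ΔT = 177.0 MPa ⇒ ΔT = 177.0 / (114.6×10³ × 17.1×10⁻⁶) = 90.32 K.
T = 28.2 + 90.32 = 118.5 °C.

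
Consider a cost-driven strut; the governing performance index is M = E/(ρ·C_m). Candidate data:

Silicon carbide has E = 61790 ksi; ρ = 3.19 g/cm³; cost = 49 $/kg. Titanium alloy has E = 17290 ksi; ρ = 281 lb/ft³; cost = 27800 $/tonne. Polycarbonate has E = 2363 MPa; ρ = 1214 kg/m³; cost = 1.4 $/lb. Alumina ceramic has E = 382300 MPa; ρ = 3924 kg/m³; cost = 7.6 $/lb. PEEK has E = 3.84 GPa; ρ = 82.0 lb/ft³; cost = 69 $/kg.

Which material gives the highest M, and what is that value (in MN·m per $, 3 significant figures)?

alumina ceramic, M = 5.81 MN·m per $

Normalizing units and computing the index:
  silicon carbide: E = 426.0 GPa, ρ = 3190 kg/m³, cost = 49.00 $/kg
  titanium alloy: E = 119.2 GPa, ρ = 4501 kg/m³, cost = 27.80 $/kg
  polycarbonate: E = 2.363 GPa, ρ = 1214 kg/m³, cost = 3.086 $/kg
  alumina ceramic: E = 382.3 GPa, ρ = 3924 kg/m³, cost = 16.75 $/kg
  PEEK: E = 3.840 GPa, ρ = 1314 kg/m³, cost = 69.00 $/kg
  alumina ceramic: M = 5.81 MN·m per $
  silicon carbide: M = 2.73 MN·m per $
  titanium alloy: M = 0.953 MN·m per $
  polycarbonate: M = 0.631 MN·m per $
  PEEK: M = 0.0424 MN·m per $
Highest index: alumina ceramic.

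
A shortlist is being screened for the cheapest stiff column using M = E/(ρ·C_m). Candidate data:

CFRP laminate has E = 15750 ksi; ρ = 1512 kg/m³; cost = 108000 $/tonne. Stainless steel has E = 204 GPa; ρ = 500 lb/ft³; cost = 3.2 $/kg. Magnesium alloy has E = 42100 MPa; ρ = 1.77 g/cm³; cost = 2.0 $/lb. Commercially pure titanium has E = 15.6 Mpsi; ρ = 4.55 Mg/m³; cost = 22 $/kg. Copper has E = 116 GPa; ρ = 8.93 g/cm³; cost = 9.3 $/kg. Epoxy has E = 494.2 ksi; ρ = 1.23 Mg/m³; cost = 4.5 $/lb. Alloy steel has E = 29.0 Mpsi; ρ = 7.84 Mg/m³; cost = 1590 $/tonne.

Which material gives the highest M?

After converting to SI:
  CFRP laminate: E = 108.6 GPa, ρ = 1512 kg/m³, cost = 108.0 $/kg
  stainless steel: E = 204.0 GPa, ρ = 8009 kg/m³, cost = 3.200 $/kg
  magnesium alloy: E = 42.10 GPa, ρ = 1770 kg/m³, cost = 4.409 $/kg
  commercially pure titanium: E = 107.6 GPa, ρ = 4550 kg/m³, cost = 22.00 $/kg
  copper: E = 116.0 GPa, ρ = 8930 kg/m³, cost = 9.300 $/kg
  epoxy: E = 3.407 GPa, ρ = 1230 kg/m³, cost = 9.921 $/kg
  alloy steel: E = 199.9 GPa, ρ = 7840 kg/m³, cost = 1.590 $/kg
  alloy steel: M = 16.0 MN·m per $
  stainless steel: M = 7.96 MN·m per $
  magnesium alloy: M = 5.39 MN·m per $
  copper: M = 1.40 MN·m per $
  commercially pure titanium: M = 1.07 MN·m per $
  CFRP laminate: M = 0.665 MN·m per $
  epoxy: M = 0.279 MN·m per $
Alloy steel has the largest M.

alloy steel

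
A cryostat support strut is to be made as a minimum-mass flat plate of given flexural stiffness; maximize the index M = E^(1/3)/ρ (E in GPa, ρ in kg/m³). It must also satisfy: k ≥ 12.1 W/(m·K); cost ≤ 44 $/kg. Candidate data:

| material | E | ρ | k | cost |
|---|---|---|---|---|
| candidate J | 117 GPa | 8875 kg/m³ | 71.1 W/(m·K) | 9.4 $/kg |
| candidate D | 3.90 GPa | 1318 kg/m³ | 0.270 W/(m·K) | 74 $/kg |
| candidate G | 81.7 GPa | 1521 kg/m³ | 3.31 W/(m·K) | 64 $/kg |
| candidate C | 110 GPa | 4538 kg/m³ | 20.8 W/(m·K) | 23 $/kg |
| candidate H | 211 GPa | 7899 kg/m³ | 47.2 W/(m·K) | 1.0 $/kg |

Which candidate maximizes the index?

candidate C

Screen on constraints: k ≥ 12.1 W/(m·K); cost ≤ 44 $/kg. Survivors: candidate J, candidate C, candidate H.
Per-candidate index values:
  candidate C: M = 1.06×10⁻³
  candidate H: M = 0.754×10⁻³
  candidate J: M = 0.551×10⁻³
Highest index: candidate C.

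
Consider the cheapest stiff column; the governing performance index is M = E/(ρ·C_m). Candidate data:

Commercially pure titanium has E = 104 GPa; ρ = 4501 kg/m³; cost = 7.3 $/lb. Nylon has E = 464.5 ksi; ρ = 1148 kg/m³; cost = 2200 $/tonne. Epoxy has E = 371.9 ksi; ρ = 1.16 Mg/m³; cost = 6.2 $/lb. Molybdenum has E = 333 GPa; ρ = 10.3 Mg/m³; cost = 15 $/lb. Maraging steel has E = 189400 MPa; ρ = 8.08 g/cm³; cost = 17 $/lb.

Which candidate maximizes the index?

commercially pure titanium

After converting to SI:
  commercially pure titanium: E = 104.0 GPa, ρ = 4501 kg/m³, cost = 16.09 $/kg
  nylon: E = 3.203 GPa, ρ = 1148 kg/m³, cost = 2.200 $/kg
  epoxy: E = 2.564 GPa, ρ = 1160 kg/m³, cost = 13.67 $/kg
  molybdenum: E = 333.0 GPa, ρ = 10300 kg/m³, cost = 33.07 $/kg
  maraging steel: E = 189.4 GPa, ρ = 8080 kg/m³, cost = 37.48 $/kg
  commercially pure titanium: M = 1.44 MN·m per $
  nylon: M = 1.27 MN·m per $
  molybdenum: M = 0.978 MN·m per $
  maraging steel: M = 0.625 MN·m per $
  epoxy: M = 0.162 MN·m per $
The maximum is for commercially pure titanium.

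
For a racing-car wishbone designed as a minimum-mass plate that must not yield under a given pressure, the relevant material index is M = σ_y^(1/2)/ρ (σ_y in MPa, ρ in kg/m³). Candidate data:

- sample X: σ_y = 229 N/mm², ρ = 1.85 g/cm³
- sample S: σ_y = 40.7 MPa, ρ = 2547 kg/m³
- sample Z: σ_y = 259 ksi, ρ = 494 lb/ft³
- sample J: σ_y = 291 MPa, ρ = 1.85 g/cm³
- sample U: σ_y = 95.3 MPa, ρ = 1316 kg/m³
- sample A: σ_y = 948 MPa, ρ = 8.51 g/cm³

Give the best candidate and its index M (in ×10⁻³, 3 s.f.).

sample J, M = 9.22×10⁻³

Normalizing units and computing the index:
  sample X: σ_y = 229.0 MPa, ρ = 1850 kg/m³
  sample S: σ_y = 40.70 MPa, ρ = 2547 kg/m³
  sample Z: σ_y = 1786 MPa, ρ = 7913 kg/m³
  sample J: σ_y = 291.0 MPa, ρ = 1850 kg/m³
  sample U: σ_y = 95.30 MPa, ρ = 1316 kg/m³
  sample A: σ_y = 948.0 MPa, ρ = 8510 kg/m³
  sample J: M = 9.22×10⁻³
  sample X: M = 8.18×10⁻³
  sample U: M = 7.42×10⁻³
  sample Z: M = 5.34×10⁻³
  sample A: M = 3.62×10⁻³
  sample S: M = 2.50×10⁻³
Highest index: sample J.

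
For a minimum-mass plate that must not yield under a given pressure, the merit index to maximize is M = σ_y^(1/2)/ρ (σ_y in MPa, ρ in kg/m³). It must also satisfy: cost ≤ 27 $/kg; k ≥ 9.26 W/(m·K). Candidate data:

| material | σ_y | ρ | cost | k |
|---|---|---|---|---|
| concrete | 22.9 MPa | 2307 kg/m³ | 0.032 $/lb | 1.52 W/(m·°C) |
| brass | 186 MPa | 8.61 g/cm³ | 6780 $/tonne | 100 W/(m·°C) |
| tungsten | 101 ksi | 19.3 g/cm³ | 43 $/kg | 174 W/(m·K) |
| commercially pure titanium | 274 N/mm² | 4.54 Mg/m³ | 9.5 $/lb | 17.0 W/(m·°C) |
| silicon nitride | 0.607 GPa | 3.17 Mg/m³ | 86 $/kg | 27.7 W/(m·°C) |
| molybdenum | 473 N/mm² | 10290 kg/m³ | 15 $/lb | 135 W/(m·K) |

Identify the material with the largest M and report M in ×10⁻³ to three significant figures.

Screen on constraints: cost ≤ 27 $/kg; k ≥ 9.26 W/(m·K). Survivors: brass, commercially pure titanium.
After converting to SI:
  brass: σ_y = 186.0 MPa, ρ = 8610 kg/m³
  commercially pure titanium: σ_y = 274.0 MPa, ρ = 4540 kg/m³
  commercially pure titanium: M = 3.65×10⁻³
  brass: M = 1.58×10⁻³
Highest index: commercially pure titanium.

commercially pure titanium, M = 3.65×10⁻³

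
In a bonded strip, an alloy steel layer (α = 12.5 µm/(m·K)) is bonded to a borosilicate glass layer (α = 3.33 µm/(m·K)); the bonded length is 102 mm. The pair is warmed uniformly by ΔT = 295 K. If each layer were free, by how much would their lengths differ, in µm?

Δα = |12.5 − 3.33|×10⁻⁶/K = 9.17×10⁻⁶/K.
ΔL_mismatch = Δα·L·ΔT = 9.17×10⁻⁶ × 102.0 mm × 295.0 K = 276 µm.

276 µm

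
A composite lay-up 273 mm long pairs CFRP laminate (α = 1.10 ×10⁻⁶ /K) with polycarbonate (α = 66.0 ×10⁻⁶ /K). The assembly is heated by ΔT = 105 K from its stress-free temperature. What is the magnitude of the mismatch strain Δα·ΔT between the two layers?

6.81×10⁻³

Δα = |1.10 − 66.0|×10⁻⁶/K = 64.9×10⁻⁶/K.
Mismatch strain = Δα·ΔT = 64.9×10⁻⁶ × 105.0 = 6.81×10⁻³.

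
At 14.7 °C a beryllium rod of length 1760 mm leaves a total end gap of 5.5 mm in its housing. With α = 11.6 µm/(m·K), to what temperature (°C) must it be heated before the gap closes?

284 °C

α·L₀·ΔT = 5.5 mm ⇒ ΔT = 5.5 / (11.6×10⁻⁶ × 1760.0) = 269.4 K.
T = 14.7 + 269.4 = 284.1 °C.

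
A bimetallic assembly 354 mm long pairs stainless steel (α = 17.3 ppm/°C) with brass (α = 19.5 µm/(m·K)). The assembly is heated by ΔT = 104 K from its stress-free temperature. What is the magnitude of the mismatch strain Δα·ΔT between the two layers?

2.29×10⁻⁴

Δα = |17.3 − 19.5|×10⁻⁶/K = 2.20×10⁻⁶/K.
Mismatch strain = Δα·ΔT = 2.20×10⁻⁶ × 104.0 = 2.29×10⁻⁴.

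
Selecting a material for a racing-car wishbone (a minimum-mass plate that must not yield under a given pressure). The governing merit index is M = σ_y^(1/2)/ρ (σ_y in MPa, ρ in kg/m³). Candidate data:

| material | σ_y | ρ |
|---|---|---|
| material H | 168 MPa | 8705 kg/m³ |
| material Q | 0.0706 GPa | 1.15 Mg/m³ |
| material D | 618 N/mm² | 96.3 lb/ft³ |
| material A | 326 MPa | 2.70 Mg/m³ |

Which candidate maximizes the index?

Normalizing units and computing the index:
  material H: σ_y = 168.0 MPa, ρ = 8705 kg/m³
  material Q: σ_y = 70.60 MPa, ρ = 1150 kg/m³
  material D: σ_y = 618.0 MPa, ρ = 1543 kg/m³
  material A: σ_y = 326.0 MPa, ρ = 2700 kg/m³
  material D: M = 16.1×10⁻³
  material Q: M = 7.31×10⁻³
  material A: M = 6.69×10⁻³
  material H: M = 1.49×10⁻³
Highest index: material D.

material D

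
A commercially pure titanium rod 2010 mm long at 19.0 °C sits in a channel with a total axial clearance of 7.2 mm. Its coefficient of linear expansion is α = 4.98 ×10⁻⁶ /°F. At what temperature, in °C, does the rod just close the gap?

α = 4.98×10⁻⁶/°F × 9/5 = 8.96×10⁻⁶/K.
α·L₀·ΔT = 7.2 mm ⇒ ΔT = 7.2 / (8.96×10⁻⁶ × 2010.0) = 399.6 K.
T = 19.0 + 399.6 = 418.6 °C.

419 °C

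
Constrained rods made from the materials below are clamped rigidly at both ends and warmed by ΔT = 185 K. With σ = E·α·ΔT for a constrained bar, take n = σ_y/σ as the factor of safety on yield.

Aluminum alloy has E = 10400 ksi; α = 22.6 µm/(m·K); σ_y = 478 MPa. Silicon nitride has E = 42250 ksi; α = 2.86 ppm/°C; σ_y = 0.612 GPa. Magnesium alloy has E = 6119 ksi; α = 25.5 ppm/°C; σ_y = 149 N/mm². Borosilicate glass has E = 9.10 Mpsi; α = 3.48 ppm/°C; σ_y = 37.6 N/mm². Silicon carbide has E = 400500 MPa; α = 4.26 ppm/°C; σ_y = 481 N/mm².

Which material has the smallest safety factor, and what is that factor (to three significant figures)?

Per material, after unit conversion:
  aluminum alloy: E = 71.71, α = 22.6, σ_y = 478.0 → σ = 300 MPa, n = 1.59
  silicon nitride: E = 291.3, α = 2.86, σ_y = 612.0 → σ = 154 MPa, n = 3.97
  magnesium alloy: E = 42.19, α = 25.5, σ_y = 149.0 → σ = 199 MPa, n = 0.749
  borosilicate glass: E = 62.74, α = 3.48, σ_y = 37.60 → σ = 40.4 MPa, n = 0.931
  silicon carbide: E = 400.5, α = 4.26, σ_y = 481.0 → σ = 316 MPa, n = 1.52
The minimum is magnesium alloy at n = 0.749.

magnesium alloy, n = 0.749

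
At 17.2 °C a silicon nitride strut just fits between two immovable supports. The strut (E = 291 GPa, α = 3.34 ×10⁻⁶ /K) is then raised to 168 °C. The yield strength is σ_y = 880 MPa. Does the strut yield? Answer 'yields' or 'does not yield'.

does not yield

ΔT = 150.8 K. Constrained thermal stress σ = E·α·ΔT = 291.0×10³ MPa × 3.34×10⁻⁶ × 150.8 = 147 MPa (compressive).
Compare to σ_y = 880 MPa: σ < σ_y, so it does not yield.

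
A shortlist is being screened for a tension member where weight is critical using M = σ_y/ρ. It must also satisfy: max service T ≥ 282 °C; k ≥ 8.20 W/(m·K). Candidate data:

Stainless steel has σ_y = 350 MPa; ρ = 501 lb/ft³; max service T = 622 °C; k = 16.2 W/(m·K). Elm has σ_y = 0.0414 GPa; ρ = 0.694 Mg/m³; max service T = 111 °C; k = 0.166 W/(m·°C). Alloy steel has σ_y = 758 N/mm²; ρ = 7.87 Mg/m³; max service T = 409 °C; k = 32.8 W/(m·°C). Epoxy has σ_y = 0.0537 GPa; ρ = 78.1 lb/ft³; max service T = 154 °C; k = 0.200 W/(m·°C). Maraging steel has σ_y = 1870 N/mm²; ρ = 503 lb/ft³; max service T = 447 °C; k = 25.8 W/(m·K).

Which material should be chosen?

maraging steel

Screen on constraints: max service T ≥ 282 °C; k ≥ 8.20 W/(m·K). Survivors: stainless steel, alloy steel, maraging steel.
In SI units:
  stainless steel: σ_y = 350.0 MPa, ρ = 8025 kg/m³
  alloy steel: σ_y = 758.0 MPa, ρ = 7870 kg/m³
  maraging steel: σ_y = 1870 MPa, ρ = 8057 kg/m³
  maraging steel: M = 232 kN·m/kg
  alloy steel: M = 96.3 kN·m/kg
  stainless steel: M = 43.6 kN·m/kg
The maximum is for maraging steel.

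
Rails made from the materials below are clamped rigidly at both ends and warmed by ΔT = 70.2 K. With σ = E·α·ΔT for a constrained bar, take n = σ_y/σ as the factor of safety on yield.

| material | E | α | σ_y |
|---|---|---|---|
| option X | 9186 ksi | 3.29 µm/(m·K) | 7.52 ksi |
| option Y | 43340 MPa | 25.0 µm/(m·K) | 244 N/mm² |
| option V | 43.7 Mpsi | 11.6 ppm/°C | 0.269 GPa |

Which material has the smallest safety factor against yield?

option V

In consistent units (E in GPa, α in ×10⁻⁶/K, σ_y in MPa):
  option X: E = 63.34, α = 3.29, σ_y = 51.85 → σ = 14.6 MPa, n = 3.54
  option Y: E = 43.34, α = 25.0, σ_y = 244.0 → σ = 76.1 MPa, n = 3.21
  option V: E = 301.3, α = 11.6, σ_y = 269.0 → σ = 245 MPa, n = 1.10
Smallest n: option V with n = 1.10.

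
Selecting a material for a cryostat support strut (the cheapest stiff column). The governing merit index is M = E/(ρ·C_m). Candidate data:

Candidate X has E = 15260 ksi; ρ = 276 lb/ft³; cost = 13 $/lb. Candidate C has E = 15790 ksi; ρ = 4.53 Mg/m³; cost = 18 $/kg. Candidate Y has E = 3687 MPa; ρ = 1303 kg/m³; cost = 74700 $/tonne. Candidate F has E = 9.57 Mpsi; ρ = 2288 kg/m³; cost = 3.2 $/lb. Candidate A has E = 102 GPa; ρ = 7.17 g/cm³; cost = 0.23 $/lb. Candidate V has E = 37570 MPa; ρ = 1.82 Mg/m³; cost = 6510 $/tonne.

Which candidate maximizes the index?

candidate A

After converting to SI:
  candidate X: E = 105.2 GPa, ρ = 4421 kg/m³, cost = 28.66 $/kg
  candidate C: E = 108.9 GPa, ρ = 4530 kg/m³, cost = 18.00 $/kg
  candidate Y: E = 3.687 GPa, ρ = 1303 kg/m³, cost = 74.70 $/kg
  candidate F: E = 65.98 GPa, ρ = 2288 kg/m³, cost = 7.055 $/kg
  candidate A: E = 102.0 GPa, ρ = 7170 kg/m³, cost = 0.5071 $/kg
  candidate V: E = 37.57 GPa, ρ = 1820 kg/m³, cost = 6.510 $/kg
  candidate A: M = 28.1 MN·m per $
  candidate F: M = 4.09 MN·m per $
  candidate V: M = 3.17 MN·m per $
  candidate C: M = 1.34 MN·m per $
  candidate X: M = 0.830 MN·m per $
  candidate Y: M = 0.0379 MN·m per $
Candidate A ranks first.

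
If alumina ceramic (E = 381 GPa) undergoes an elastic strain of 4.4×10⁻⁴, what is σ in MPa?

σ = E·ε = 381000 MPa × 4.4×10⁻⁴ = 168 MPa.

168 MPa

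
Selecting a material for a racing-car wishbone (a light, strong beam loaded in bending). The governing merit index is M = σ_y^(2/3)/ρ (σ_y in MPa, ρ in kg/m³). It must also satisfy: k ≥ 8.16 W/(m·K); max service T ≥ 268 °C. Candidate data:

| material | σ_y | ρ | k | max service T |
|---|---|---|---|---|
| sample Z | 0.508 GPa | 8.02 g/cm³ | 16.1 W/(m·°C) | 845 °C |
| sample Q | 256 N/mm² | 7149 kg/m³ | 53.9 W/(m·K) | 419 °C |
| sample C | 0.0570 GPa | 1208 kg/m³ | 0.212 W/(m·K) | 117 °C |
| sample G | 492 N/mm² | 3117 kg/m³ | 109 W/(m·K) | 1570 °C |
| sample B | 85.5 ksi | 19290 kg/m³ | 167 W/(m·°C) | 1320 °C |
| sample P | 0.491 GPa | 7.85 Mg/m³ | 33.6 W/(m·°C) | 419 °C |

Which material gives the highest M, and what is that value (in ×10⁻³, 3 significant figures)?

sample G, M = 20.0×10⁻³

Screen on constraints: k ≥ 8.16 W/(m·K); max service T ≥ 268 °C. Survivors: sample Z, sample Q, sample G, sample B, sample P.
In SI units:
  sample Z: σ_y = 508.0 MPa, ρ = 8020 kg/m³
  sample Q: σ_y = 256.0 MPa, ρ = 7149 kg/m³
  sample G: σ_y = 492.0 MPa, ρ = 3117 kg/m³
  sample B: σ_y = 589.5 MPa, ρ = 19290 kg/m³
  sample P: σ_y = 491.0 MPa, ρ = 7850 kg/m³
  sample G: M = 20.0×10⁻³
  sample Z: M = 7.94×10⁻³
  sample P: M = 7.93×10⁻³
  sample Q: M = 5.64×10⁻³
  sample B: M = 3.64×10⁻³
The maximum is for sample G.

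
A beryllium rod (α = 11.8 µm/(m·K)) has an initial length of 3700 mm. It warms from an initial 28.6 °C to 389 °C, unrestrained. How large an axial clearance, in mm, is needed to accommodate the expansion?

ΔT = 389 − 28.6 = 360.4 K.
ΔL = α·L₀·ΔT = 11.8×10⁻⁶ × 3700 mm × 360.4 K = 15.7 mm.

15.7 mm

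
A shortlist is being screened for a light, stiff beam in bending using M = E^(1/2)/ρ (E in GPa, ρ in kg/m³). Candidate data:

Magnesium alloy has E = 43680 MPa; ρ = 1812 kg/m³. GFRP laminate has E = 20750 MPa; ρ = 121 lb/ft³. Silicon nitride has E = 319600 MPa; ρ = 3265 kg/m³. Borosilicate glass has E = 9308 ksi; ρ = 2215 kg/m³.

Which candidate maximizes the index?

Convert each candidate to consistent units, then evaluate M:
  magnesium alloy: E = 43.68 GPa, ρ = 1812 kg/m³
  GFRP laminate: E = 20.75 GPa, ρ = 1938 kg/m³
  silicon nitride: E = 319.6 GPa, ρ = 3265 kg/m³
  borosilicate glass: E = 64.18 GPa, ρ = 2215 kg/m³
  silicon nitride: M = 5.48×10⁻³
  magnesium alloy: M = 3.65×10⁻³
  borosilicate glass: M = 3.62×10⁻³
  GFRP laminate: M = 2.35×10⁻³
Silicon nitride has the largest M.

silicon nitride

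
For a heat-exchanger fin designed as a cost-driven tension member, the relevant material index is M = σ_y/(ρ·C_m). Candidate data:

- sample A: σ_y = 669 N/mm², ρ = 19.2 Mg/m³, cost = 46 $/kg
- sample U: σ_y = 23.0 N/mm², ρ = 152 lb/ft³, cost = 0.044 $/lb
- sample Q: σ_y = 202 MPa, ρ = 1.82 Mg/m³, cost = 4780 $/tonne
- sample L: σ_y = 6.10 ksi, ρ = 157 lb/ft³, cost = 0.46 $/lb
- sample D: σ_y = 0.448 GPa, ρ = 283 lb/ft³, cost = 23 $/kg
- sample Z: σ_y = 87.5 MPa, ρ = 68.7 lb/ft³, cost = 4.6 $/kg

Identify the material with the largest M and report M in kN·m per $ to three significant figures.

After converting to SI:
  sample A: σ_y = 669.0 MPa, ρ = 19200 kg/m³, cost = 46.00 $/kg
  sample U: σ_y = 23.00 MPa, ρ = 2435 kg/m³, cost = 0.09700 $/kg
  sample Q: σ_y = 202.0 MPa, ρ = 1820 kg/m³, cost = 4.780 $/kg
  sample L: σ_y = 42.06 MPa, ρ = 2515 kg/m³, cost = 1.014 $/kg
  sample D: σ_y = 448.0 MPa, ρ = 4533 kg/m³, cost = 23.00 $/kg
  sample Z: σ_y = 87.50 MPa, ρ = 1100 kg/m³, cost = 4.600 $/kg
  sample U: M = 97.4 kN·m per $
  sample Q: M = 23.2 kN·m per $
  sample Z: M = 17.3 kN·m per $
  sample L: M = 16.5 kN·m per $
  sample D: M = 4.30 kN·m per $
  sample A: M = 0.757 kN·m per $
Highest index: sample U.

sample U, M = 97.4 kN·m per $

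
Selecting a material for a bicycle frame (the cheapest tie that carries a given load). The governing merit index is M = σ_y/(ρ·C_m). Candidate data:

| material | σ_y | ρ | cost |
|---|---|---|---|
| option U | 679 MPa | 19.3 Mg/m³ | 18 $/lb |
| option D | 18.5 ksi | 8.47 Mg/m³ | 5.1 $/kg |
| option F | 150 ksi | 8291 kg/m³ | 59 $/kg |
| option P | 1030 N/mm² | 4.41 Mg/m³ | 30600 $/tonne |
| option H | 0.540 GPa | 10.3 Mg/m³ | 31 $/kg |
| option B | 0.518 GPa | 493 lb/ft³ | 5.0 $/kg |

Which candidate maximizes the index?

After converting to SI:
  option U: σ_y = 679.0 MPa, ρ = 19300 kg/m³, cost = 39.68 $/kg
  option D: σ_y = 127.6 MPa, ρ = 8470 kg/m³, cost = 5.100 $/kg
  option F: σ_y = 1034 MPa, ρ = 8291 kg/m³, cost = 59.00 $/kg
  option P: σ_y = 1030 MPa, ρ = 4410 kg/m³, cost = 30.60 $/kg
  option H: σ_y = 540.0 MPa, ρ = 10300 kg/m³, cost = 31.00 $/kg
  option B: σ_y = 518.0 MPa, ρ = 7897 kg/m³, cost = 5.000 $/kg
  option B: M = 13.1 kN·m per $
  option P: M = 7.63 kN·m per $
  option D: M = 2.95 kN·m per $
  option F: M = 2.11 kN·m per $
  option H: M = 1.69 kN·m per $
  option U: M = 0.887 kN·m per $
The maximum is for option B.

option B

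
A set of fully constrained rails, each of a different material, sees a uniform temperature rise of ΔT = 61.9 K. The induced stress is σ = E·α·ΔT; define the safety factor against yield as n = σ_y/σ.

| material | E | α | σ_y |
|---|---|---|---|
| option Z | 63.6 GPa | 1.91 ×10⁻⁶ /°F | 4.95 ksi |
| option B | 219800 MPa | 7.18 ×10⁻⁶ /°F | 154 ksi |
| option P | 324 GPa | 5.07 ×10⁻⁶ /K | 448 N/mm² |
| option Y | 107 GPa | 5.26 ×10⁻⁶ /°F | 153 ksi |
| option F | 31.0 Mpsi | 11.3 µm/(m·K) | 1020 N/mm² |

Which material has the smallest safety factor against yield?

With everything in SI (GPa, ×10⁻⁶/K, MPa):
  option Z: E = 63.60, α = 3.44, σ_y = 34.13 → σ = 13.5 MPa, n = 2.52
  option B: E = 219.8, α = 12.9, σ_y = 1062 → σ = 176 MPa, n = 6.04
  option P: E = 324.0, α = 5.07, σ_y = 448.0 → σ = 102 MPa, n = 4.41
  option Y: E = 107.0, α = 9.47, σ_y = 1055 → σ = 62.7 MPa, n = 16.8
  option F: E = 213.7, α = 11.3, σ_y = 1020 → σ = 150 MPa, n = 6.82
Smallest n: option Z with n = 2.52.

option Z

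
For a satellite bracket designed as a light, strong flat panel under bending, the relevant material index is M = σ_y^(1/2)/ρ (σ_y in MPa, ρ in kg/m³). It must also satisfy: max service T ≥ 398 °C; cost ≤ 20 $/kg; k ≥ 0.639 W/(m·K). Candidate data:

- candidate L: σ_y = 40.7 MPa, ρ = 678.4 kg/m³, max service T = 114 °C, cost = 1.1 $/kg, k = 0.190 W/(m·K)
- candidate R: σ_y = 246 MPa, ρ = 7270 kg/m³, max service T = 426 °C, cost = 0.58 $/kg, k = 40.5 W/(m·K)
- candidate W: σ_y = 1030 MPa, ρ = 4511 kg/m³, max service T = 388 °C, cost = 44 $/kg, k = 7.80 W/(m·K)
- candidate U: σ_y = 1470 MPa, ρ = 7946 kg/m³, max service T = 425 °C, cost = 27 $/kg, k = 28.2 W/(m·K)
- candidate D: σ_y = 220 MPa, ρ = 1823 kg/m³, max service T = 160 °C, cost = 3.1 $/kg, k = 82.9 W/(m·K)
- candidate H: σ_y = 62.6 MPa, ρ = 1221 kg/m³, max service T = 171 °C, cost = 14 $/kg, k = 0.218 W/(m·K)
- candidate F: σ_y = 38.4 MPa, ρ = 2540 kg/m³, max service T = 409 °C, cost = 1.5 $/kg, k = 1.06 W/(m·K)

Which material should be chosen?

candidate F

Screen on constraints: max service T ≥ 398 °C; cost ≤ 20 $/kg; k ≥ 0.639 W/(m·K). Survivors: candidate R, candidate F.
Computing M directly (units already consistent):
  candidate F: M = 2.44×10⁻³
  candidate R: M = 2.16×10⁻³
Candidate F ranks first.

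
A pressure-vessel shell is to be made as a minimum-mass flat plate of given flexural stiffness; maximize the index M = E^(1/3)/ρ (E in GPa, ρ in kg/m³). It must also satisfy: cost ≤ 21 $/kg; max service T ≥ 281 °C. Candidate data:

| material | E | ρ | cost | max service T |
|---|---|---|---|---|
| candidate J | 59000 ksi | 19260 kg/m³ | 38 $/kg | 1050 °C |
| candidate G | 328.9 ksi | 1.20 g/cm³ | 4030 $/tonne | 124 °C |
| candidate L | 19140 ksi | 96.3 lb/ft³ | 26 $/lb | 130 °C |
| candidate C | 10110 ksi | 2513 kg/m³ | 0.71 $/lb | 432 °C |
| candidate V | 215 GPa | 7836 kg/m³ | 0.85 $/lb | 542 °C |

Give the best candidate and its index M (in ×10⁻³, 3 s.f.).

Screen on constraints: cost ≤ 21 $/kg; max service T ≥ 281 °C. Survivors: candidate C, candidate V.
Normalizing units and computing the index:
  candidate C: E = 69.71 GPa, ρ = 2513 kg/m³
  candidate V: E = 215.0 GPa, ρ = 7836 kg/m³
  candidate C: M = 1.64×10⁻³
  candidate V: M = 0.765×10⁻³
The maximum is for candidate C.

candidate C, M = 1.64×10⁻³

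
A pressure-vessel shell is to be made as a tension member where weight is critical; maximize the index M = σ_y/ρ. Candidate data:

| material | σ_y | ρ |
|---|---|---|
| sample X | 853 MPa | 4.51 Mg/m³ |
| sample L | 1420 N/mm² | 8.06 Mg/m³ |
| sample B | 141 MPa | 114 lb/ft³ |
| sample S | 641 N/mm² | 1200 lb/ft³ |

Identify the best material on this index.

Putting every candidate on a common basis:
  sample X: σ_y = 853.0 MPa, ρ = 4510 kg/m³
  sample L: σ_y = 1420 MPa, ρ = 8060 kg/m³
  sample B: σ_y = 141.0 MPa, ρ = 1826 kg/m³
  sample S: σ_y = 641.0 MPa, ρ = 19220 kg/m³
  sample X: M = 189 kN·m/kg
  sample L: M = 176 kN·m/kg
  sample B: M = 77.2 kN·m/kg
  sample S: M = 33.3 kN·m/kg
Sample X ranks first.

sample X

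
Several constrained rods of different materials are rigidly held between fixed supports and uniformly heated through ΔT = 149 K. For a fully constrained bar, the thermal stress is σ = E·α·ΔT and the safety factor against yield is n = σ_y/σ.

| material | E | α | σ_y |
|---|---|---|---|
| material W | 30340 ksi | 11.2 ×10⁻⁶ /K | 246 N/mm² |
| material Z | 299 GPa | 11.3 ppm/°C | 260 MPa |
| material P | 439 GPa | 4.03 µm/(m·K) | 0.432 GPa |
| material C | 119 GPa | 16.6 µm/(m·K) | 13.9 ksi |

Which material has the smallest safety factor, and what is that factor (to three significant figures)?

material C, n = 0.326

Per material, after unit conversion:
  material W: E = 209.2, α = 11.2, σ_y = 246.0 → σ = 349 MPa, n = 0.705
  material Z: E = 299.0, α = 11.3, σ_y = 260.0 → σ = 503 MPa, n = 0.516
  material P: E = 439.0, α = 4.03, σ_y = 432.0 → σ = 264 MPa, n = 1.64
  material C: E = 119.0, α = 16.6, σ_y = 95.84 → σ = 294 MPa, n = 0.326
Material C has the lowest safety factor, n = 0.326.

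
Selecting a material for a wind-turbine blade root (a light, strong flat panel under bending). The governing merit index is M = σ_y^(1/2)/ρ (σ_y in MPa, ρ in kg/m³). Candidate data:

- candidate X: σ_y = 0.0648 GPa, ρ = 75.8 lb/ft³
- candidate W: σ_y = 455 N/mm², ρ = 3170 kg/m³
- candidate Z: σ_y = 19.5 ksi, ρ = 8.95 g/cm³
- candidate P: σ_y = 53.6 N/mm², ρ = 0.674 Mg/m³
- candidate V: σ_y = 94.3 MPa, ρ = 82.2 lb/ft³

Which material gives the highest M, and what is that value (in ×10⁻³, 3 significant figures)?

candidate P, M = 10.9×10⁻³

In SI units:
  candidate X: σ_y = 64.80 MPa, ρ = 1214 kg/m³
  candidate W: σ_y = 455.0 MPa, ρ = 3170 kg/m³
  candidate Z: σ_y = 134.4 MPa, ρ = 8950 kg/m³
  candidate P: σ_y = 53.60 MPa, ρ = 674.0 kg/m³
  candidate V: σ_y = 94.30 MPa, ρ = 1317 kg/m³
  candidate P: M = 10.9×10⁻³
  candidate V: M = 7.38×10⁻³
  candidate W: M = 6.73×10⁻³
  candidate X: M = 6.63×10⁻³
  candidate Z: M = 1.30×10⁻³
Candidate P ranks first.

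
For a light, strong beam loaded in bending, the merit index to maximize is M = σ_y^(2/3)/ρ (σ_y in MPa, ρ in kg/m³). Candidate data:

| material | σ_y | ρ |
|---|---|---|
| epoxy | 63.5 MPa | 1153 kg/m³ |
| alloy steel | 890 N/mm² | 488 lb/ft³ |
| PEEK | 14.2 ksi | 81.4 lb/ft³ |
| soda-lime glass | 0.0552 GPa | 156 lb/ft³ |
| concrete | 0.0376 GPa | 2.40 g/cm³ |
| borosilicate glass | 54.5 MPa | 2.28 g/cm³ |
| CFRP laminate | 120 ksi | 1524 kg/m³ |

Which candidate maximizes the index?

After converting to SI:
  epoxy: σ_y = 63.50 MPa, ρ = 1153 kg/m³
  alloy steel: σ_y = 890.0 MPa, ρ = 7817 kg/m³
  PEEK: σ_y = 97.91 MPa, ρ = 1304 kg/m³
  soda-lime glass: σ_y = 55.20 MPa, ρ = 2499 kg/m³
  concrete: σ_y = 37.60 MPa, ρ = 2400 kg/m³
  borosilicate glass: σ_y = 54.50 MPa, ρ = 2280 kg/m³
  CFRP laminate: σ_y = 827.4 MPa, ρ = 1524 kg/m³
  CFRP laminate: M = 57.8×10⁻³
  PEEK: M = 16.3×10⁻³
  epoxy: M = 13.8×10⁻³
  alloy steel: M = 11.8×10⁻³
  borosilicate glass: M = 6.30×10⁻³
  soda-lime glass: M = 5.80×10⁻³
  concrete: M = 4.68×10⁻³
CFRP laminate ranks first.

CFRP laminate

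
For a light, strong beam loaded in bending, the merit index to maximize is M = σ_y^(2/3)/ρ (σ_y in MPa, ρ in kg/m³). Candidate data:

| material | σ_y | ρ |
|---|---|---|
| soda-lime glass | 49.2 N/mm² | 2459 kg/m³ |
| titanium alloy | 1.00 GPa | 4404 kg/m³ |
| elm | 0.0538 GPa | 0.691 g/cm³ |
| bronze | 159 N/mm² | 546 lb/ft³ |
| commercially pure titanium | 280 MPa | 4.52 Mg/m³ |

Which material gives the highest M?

Convert each candidate to consistent units, then evaluate M:
  soda-lime glass: σ_y = 49.20 MPa, ρ = 2459 kg/m³
  titanium alloy: σ_y = 1000 MPa, ρ = 4404 kg/m³
  elm: σ_y = 53.80 MPa, ρ = 691.0 kg/m³
  bronze: σ_y = 159.0 MPa, ρ = 8746 kg/m³
  commercially pure titanium: σ_y = 280.0 MPa, ρ = 4520 kg/m³
  titanium alloy: M = 22.7×10⁻³
  elm: M = 20.6×10⁻³
  commercially pure titanium: M = 9.47×10⁻³
  soda-lime glass: M = 5.46×10⁻³
  bronze: M = 3.36×10⁻³
Highest index: titanium alloy.

titanium alloy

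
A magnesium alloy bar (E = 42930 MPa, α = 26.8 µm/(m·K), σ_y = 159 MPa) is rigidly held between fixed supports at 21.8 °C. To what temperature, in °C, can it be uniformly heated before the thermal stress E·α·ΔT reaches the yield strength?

E = 42930 MPa = 42.93 GPa.
E·α·ΔT = 159.0 MPa ⇒ ΔT = 159.0 / (42.93×10³ × 26.8×10⁻⁶) = 138.2 K.
T = 21.8 + 138.2 = 160.0 °C.

160 °C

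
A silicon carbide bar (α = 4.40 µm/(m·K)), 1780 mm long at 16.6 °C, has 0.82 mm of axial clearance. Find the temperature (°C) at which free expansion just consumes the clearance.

121 °C

α·L₀·ΔT = 0.82 mm ⇒ ΔT = 0.82 / (4.40×10⁻⁶ × 1780.0) = 104.7 K.
T = 16.6 + 104.7 = 121.3 °C.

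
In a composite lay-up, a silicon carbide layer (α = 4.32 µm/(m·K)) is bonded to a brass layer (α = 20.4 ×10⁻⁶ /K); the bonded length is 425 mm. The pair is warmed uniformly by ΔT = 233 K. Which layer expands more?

α(silicon carbide) = 4.32×10⁻⁶/K vs α(brass) = 20.4×10⁻⁶/K.
Higher α expands more for the same ΔT: brass.

brass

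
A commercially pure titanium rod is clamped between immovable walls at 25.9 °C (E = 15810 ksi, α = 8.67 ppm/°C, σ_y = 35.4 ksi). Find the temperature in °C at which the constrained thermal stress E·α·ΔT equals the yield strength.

284 °C

E = 15810 ksi = 109.0 GPa.
σ_y = 35.4 ksi = 244.1 MPa.
E·α·ΔT = 244.1 MPa ⇒ ΔT = 244.1 / (109.0×10³ × 8.67×10⁻⁶) = 258.3 K.
T = 25.9 + 258.3 = 284.2 °C.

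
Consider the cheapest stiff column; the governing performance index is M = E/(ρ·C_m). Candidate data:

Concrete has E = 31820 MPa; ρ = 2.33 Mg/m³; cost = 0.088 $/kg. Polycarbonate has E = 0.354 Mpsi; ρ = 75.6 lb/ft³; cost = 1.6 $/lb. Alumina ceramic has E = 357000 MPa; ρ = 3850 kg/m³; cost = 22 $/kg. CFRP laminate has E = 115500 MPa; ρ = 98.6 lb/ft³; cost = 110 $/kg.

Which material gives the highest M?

Normalizing units and computing the index:
  concrete: E = 31.82 GPa, ρ = 2330 kg/m³, cost = 0.08800 $/kg
  polycarbonate: E = 2.441 GPa, ρ = 1211 kg/m³, cost = 3.527 $/kg
  alumina ceramic: E = 357.0 GPa, ρ = 3850 kg/m³, cost = 22.00 $/kg
  CFRP laminate: E = 115.5 GPa, ρ = 1579 kg/m³, cost = 110.0 $/kg
  concrete: M = 155 MN·m per $
  alumina ceramic: M = 4.21 MN·m per $
  CFRP laminate: M = 0.665 MN·m per $
  polycarbonate: M = 0.571 MN·m per $
The maximum is for concrete.

concrete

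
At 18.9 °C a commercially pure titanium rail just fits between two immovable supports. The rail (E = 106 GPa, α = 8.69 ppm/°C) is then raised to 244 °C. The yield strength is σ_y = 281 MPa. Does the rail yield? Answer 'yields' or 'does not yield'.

does not yield

ΔT = 225.1 K. Constrained thermal stress σ = E·α·ΔT = 106.0×10³ MPa × 8.69×10⁻⁶ × 225.1 = 207 MPa (compressive).
Compare to σ_y = 281 MPa: σ < σ_y, so it does not yield.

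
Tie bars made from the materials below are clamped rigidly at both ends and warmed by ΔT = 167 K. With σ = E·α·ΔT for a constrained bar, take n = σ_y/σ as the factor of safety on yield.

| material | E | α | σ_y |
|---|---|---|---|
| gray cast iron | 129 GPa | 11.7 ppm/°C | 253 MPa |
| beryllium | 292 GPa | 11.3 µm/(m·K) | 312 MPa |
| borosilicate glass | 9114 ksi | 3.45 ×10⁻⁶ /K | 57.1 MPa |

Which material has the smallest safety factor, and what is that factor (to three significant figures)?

beryllium, n = 0.566

With everything in SI (GPa, ×10⁻⁶/K, MPa):
  gray cast iron: E = 129.0, α = 11.7, σ_y = 253.0 → σ = 252 MPa, n = 1.00
  beryllium: E = 292.0, α = 11.3, σ_y = 312.0 → σ = 551 MPa, n = 0.566
  borosilicate glass: E = 62.84, α = 3.45, σ_y = 57.10 → σ = 36.2 MPa, n = 1.58
Beryllium has the lowest safety factor, n = 0.566.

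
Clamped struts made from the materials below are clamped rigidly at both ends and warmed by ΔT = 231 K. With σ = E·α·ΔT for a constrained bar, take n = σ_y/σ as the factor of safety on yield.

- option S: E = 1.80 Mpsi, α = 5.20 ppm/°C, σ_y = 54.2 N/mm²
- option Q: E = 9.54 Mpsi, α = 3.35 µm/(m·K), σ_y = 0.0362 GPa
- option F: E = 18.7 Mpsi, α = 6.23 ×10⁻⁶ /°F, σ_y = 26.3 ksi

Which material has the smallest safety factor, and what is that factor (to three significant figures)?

Converting E to GPa, α to ×10⁻⁶/K, σ_y to MPa, then σ and n for each:
  option S: E = 12.41, α = 5.20, σ_y = 54.20 → σ = 14.9 MPa, n = 3.64
  option Q: E = 65.78, α = 3.35, σ_y = 36.20 → σ = 50.9 MPa, n = 0.711
  option F: E = 128.9, α = 11.2, σ_y = 181.3 → σ = 334 MPa, n = 0.543
Smallest n: option F with n = 0.543.

option F, n = 0.543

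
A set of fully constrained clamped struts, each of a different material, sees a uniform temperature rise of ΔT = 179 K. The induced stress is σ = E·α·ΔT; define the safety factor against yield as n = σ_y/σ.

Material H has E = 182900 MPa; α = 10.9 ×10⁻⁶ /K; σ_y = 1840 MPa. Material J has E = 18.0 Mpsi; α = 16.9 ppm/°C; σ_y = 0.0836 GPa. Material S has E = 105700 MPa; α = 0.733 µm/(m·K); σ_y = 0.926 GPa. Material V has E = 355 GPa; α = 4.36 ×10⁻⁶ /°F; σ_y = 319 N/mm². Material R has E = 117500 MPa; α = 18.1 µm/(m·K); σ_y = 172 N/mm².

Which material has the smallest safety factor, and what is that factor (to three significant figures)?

In consistent units (E in GPa, α in ×10⁻⁶/K, σ_y in MPa):
  material H: E = 182.9, α = 10.9, σ_y = 1840 → σ = 357 MPa, n = 5.16
  material J: E = 124.1, α = 16.9, σ_y = 83.60 → σ = 375 MPa, n = 0.223
  material S: E = 105.7, α = 0.733, σ_y = 926.0 → σ = 13.9 MPa, n = 66.8
  material V: E = 355.0, α = 7.85, σ_y = 319.0 → σ = 499 MPa, n = 0.640
  material R: E = 117.5, α = 18.1, σ_y = 172.0 → σ = 381 MPa, n = 0.452
Smallest n: material J with n = 0.223.

material J, n = 0.223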